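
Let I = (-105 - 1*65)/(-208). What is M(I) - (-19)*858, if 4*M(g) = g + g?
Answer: 3390901/208 ≈ 16302.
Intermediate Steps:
I = 85/104 (I = (-105 - 65)*(-1/208) = -170*(-1/208) = 85/104 ≈ 0.81731)
M(g) = g/2 (M(g) = (g + g)/4 = (2*g)/4 = g/2)
M(I) - (-19)*858 = (1/2)*(85/104) - (-19)*858 = 85/208 - 1*(-16302) = 85/208 + 16302 = 3390901/208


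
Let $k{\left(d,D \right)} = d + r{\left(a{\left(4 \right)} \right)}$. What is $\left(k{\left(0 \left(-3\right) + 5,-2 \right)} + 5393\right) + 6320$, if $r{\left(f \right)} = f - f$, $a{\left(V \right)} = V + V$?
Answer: $11718$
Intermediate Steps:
$a{\left(V \right)} = 2 V$
$r{\left(f \right)} = 0$
$k{\left(d,D \right)} = d$ ($k{\left(d,D \right)} = d + 0 = d$)
$\left(k{\left(0 \left(-3\right) + 5,-2 \right)} + 5393\right) + 6320 = \left(\left(0 \left(-3\right) + 5\right) + 5393\right) + 6320 = \left(\left(0 + 5\right) + 5393\right) + 6320 = \left(5 + 5393\right) + 6320 = 5398 + 6320 = 11718$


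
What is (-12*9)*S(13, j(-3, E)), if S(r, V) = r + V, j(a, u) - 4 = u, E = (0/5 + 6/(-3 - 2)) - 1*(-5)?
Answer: -11232/5 ≈ -2246.4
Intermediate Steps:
E = 19/5 (E = (0*(⅕) + 6/(-5)) + 5 = (0 + 6*(-⅕)) + 5 = (0 - 6/5) + 5 = -6/5 + 5 = 19/5 ≈ 3.8000)
j(a, u) = 4 + u
S(r, V) = V + r
(-12*9)*S(13, j(-3, E)) = (-12*9)*((4 + 19/5) + 13) = -108*(39/5 + 13) = -108*104/5 = -11232/5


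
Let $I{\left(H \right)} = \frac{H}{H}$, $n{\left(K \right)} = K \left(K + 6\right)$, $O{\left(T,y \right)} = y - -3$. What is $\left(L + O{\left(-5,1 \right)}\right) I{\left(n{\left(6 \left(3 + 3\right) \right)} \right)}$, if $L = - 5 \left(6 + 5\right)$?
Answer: $-51$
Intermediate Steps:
$O{\left(T,y \right)} = 3 + y$ ($O{\left(T,y \right)} = y + 3 = 3 + y$)
$L = -55$ ($L = \left(-5\right) 11 = -55$)
$n{\left(K \right)} = K \left(6 + K\right)$
$I{\left(H \right)} = 1$
$\left(L + O{\left(-5,1 \right)}\right) I{\left(n{\left(6 \left(3 + 3\right) \right)} \right)} = \left(-55 + \left(3 + 1\right)\right) 1 = \left(-55 + 4\right) 1 = \left(-51\right) 1 = -51$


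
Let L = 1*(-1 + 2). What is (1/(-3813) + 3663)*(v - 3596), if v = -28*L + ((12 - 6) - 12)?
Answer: -16900091780/1271 ≈ -1.3297e+7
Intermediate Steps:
L = 1 (L = 1*1 = 1)
v = -34 (v = -28*1 + ((12 - 6) - 12) = -28 + (6 - 12) = -28 - 6 = -34)
(1/(-3813) + 3663)*(v - 3596) = (1/(-3813) + 3663)*(-34 - 3596) = (-1/3813 + 3663)*(-3630) = (13967018/3813)*(-3630) = -16900091780/1271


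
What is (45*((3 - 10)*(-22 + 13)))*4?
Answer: 11340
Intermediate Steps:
(45*((3 - 10)*(-22 + 13)))*4 = (45*(-7*(-9)))*4 = (45*63)*4 = 2835*4 = 11340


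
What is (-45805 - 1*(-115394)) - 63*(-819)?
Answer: 121186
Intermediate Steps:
(-45805 - 1*(-115394)) - 63*(-819) = (-45805 + 115394) + 51597 = 69589 + 51597 = 121186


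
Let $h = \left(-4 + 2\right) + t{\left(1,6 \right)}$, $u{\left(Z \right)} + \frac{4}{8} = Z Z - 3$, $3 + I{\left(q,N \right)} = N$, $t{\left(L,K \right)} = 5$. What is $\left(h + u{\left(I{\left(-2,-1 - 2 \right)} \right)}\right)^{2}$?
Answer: $\frac{5041}{4} \approx 1260.3$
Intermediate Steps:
$I{\left(q,N \right)} = -3 + N$
$u{\left(Z \right)} = - \frac{7}{2} + Z^{2}$ ($u{\left(Z \right)} = - \frac{1}{2} + \left(Z Z - 3\right) = - \frac{1}{2} + \left(Z^{2} - 3\right) = - \frac{1}{2} + \left(-3 + Z^{2}\right) = - \frac{7}{2} + Z^{2}$)
$h = 3$ ($h = \left(-4 + 2\right) + 5 = -2 + 5 = 3$)
$\left(h + u{\left(I{\left(-2,-1 - 2 \right)} \right)}\right)^{2} = \left(3 - \left(\frac{7}{2} - \left(-3 - 3\right)^{2}\right)\right)^{2} = \left(3 - \left(\frac{7}{2} - \left(-6\right)^{2}\right)\right)^{2} = \left(3 + \left(- \frac{7}{2} + 36\right)\right)^{2} = \left(3 + \frac{65}{2}\right)^{2} = \left(\frac{71}{2}\right)^{2} = \frac{5041}{4}$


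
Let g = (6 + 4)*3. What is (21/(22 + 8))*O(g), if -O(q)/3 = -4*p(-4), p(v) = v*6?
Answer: -1008/5 ≈ -201.60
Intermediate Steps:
p(v) = 6*v
g = 30 (g = 10*3 = 30)
O(q) = -288 (O(q) = -(-12)*6*(-4) = -(-12)*(-24) = -3*96 = -288)
(21/(22 + 8))*O(g) = (21/(22 + 8))*(-288) = (21/30)*(-288) = (21*(1/30))*(-288) = (7/10)*(-288) = -1008/5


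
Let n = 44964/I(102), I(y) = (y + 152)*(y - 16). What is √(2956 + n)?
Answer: √88216759177/5461 ≈ 54.388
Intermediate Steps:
I(y) = (-16 + y)*(152 + y) (I(y) = (152 + y)*(-16 + y) = (-16 + y)*(152 + y))
n = 11241/5461 (n = 44964/(-2432 + 102² + 136*102) = 44964/(-2432 + 10404 + 13872) = 44964/21844 = 44964*(1/21844) = 11241/5461 ≈ 2.0584)
√(2956 + n) = √(2956 + 11241/5461) = √(16153957/5461) = √88216759177/5461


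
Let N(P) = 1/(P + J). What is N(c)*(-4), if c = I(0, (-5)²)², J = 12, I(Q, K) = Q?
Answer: -⅓ ≈ -0.33333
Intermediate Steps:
c = 0 (c = 0² = 0)
N(P) = 1/(12 + P) (N(P) = 1/(P + 12) = 1/(12 + P))
N(c)*(-4) = -4/(12 + 0) = -4/12 = (1/12)*(-4) = -⅓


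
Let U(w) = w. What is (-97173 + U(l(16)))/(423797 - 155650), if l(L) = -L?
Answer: -97189/268147 ≈ -0.36245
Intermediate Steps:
(-97173 + U(l(16)))/(423797 - 155650) = (-97173 - 1*16)/(423797 - 155650) = (-97173 - 16)/268147 = -97189*1/268147 = -97189/268147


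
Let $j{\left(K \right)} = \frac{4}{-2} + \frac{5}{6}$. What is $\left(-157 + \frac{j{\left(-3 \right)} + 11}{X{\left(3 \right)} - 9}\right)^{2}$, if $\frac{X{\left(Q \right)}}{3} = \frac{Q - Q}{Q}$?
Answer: $\frac{72880369}{2916} \approx 24993.0$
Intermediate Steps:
$j{\left(K \right)} = - \frac{7}{6}$ ($j{\left(K \right)} = 4 \left(- \frac{1}{2}\right) + 5 \cdot \frac{1}{6} = -2 + \frac{5}{6} = - \frac{7}{6}$)
$X{\left(Q \right)} = 0$ ($X{\left(Q \right)} = 3 \frac{Q - Q}{Q} = 3 \frac{0}{Q} = 3 \cdot 0 = 0$)
$\left(-157 + \frac{j{\left(-3 \right)} + 11}{X{\left(3 \right)} - 9}\right)^{2} = \left(-157 + \frac{- \frac{7}{6} + 11}{0 - 9}\right)^{2} = \left(-157 + \frac{59}{6 \left(-9\right)}\right)^{2} = \left(-157 + \frac{59}{6} \left(- \frac{1}{9}\right)\right)^{2} = \left(-157 - \frac{59}{54}\right)^{2} = \left(- \frac{8537}{54}\right)^{2} = \frac{72880369}{2916}$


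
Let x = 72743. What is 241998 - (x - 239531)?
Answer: 408786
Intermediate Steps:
241998 - (x - 239531) = 241998 - (72743 - 239531) = 241998 - 1*(-166788) = 241998 + 166788 = 408786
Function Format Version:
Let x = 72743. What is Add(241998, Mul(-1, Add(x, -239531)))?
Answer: 408786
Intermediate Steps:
Add(241998, Mul(-1, Add(x, -239531))) = Add(241998, Mul(-1, Add(72743, -239531))) = Add(241998, Mul(-1, -166788)) = Add(241998, 166788) = 408786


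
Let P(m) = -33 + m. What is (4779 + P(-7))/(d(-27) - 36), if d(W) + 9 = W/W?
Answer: -4739/44 ≈ -107.70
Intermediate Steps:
d(W) = -8 (d(W) = -9 + W/W = -9 + 1 = -8)
(4779 + P(-7))/(d(-27) - 36) = (4779 + (-33 - 7))/(-8 - 36) = (4779 - 40)/(-44) = 4739*(-1/44) = -4739/44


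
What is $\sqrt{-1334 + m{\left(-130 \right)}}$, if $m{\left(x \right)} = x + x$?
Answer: $i \sqrt{1594} \approx 39.925 i$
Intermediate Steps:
$m{\left(x \right)} = 2 x$
$\sqrt{-1334 + m{\left(-130 \right)}} = \sqrt{-1334 + 2 \left(-130\right)} = \sqrt{-1334 - 260} = \sqrt{-1594} = i \sqrt{1594}$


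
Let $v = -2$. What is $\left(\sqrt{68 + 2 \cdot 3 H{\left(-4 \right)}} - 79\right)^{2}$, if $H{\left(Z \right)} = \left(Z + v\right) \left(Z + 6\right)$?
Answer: $6237 - 316 i \approx 6237.0 - 316.0 i$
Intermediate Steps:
$H{\left(Z \right)} = \left(-2 + Z\right) \left(6 + Z\right)$ ($H{\left(Z \right)} = \left(Z - 2\right) \left(Z + 6\right) = \left(-2 + Z\right) \left(6 + Z\right)$)
$\left(\sqrt{68 + 2 \cdot 3 H{\left(-4 \right)}} - 79\right)^{2} = \left(\sqrt{68 + 2 \cdot 3 \left(-12 + \left(-4\right)^{2} + 4 \left(-4\right)\right)} - 79\right)^{2} = \left(\sqrt{68 + 6 \left(-12 + 16 - 16\right)} - 79\right)^{2} = \left(\sqrt{68 + 6 \left(-12\right)} - 79\right)^{2} = \left(\sqrt{68 - 72} - 79\right)^{2} = \left(\sqrt{-4} - 79\right)^{2} = \left(2 i - 79\right)^{2} = \left(-79 + 2 i\right)^{2}$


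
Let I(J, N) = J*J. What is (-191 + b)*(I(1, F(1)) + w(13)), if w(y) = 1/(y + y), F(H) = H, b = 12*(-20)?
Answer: -11637/26 ≈ -447.58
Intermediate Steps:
b = -240
I(J, N) = J²
w(y) = 1/(2*y)
(-191 + b)*(I(1, F(1)) + w(13)) = (-191 - 240)*(1² + (½)/13) = -431*(1 + (½)*(1/13)) = -431*(1 + 1/26) = -431*27/26 = -11637/26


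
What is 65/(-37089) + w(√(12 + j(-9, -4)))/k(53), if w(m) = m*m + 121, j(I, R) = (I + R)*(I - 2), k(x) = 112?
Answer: 196717/79884 ≈ 2.4625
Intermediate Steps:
j(I, R) = (-2 + I)*(I + R) (j(I, R) = (I + R)*(-2 + I) = (-2 + I)*(I + R))
w(m) = 121 + m² (w(m) = m² + 121 = 121 + m²)
65/(-37089) + w(√(12 + j(-9, -4)))/k(53) = 65/(-37089) + (121 + (√(12 + ((-9)² - 2*(-9) - 2*(-4) - 9*(-4))))²)/112 = 65*(-1/37089) + (121 + (√(12 + (81 + 18 + 8 + 36)))²)*(1/112) = -5/2853 + (121 + (√(12 + 143))²)*(1/112) = -5/2853 + (121 + (√155)²)*(1/112) = -5/2853 + (121 + 155)*(1/112) = -5/2853 + 276*(1/112) = -5/2853 + 69/28 = 196717/79884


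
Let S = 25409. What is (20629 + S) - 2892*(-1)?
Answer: 48930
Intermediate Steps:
(20629 + S) - 2892*(-1) = (20629 + 25409) - 2892*(-1) = 46038 + 2892 = 48930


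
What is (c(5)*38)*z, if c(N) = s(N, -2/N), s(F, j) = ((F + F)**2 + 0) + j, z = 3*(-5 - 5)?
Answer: -113544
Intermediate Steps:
z = -30 (z = 3*(-10) = -30)
s(F, j) = j + 4*F**2 (s(F, j) = ((2*F)**2 + 0) + j = (4*F**2 + 0) + j = 4*F**2 + j = j + 4*F**2)
c(N) = -2/N + 4*N**2
(c(5)*38)*z = ((2*(-1 + 2*5**3)/5)*38)*(-30) = ((2*(1/5)*(-1 + 2*125))*38)*(-30) = ((2*(1/5)*(-1 + 250))*38)*(-30) = ((2*(1/5)*249)*38)*(-30) = ((498/5)*38)*(-30) = (18924/5)*(-30) = -113544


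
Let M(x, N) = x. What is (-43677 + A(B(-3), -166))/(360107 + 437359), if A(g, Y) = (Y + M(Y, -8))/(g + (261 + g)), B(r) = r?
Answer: -11137967/203353830 ≈ -0.054771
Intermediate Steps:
A(g, Y) = 2*Y/(261 + 2*g) (A(g, Y) = (Y + Y)/(g + (261 + g)) = (2*Y)/(261 + 2*g) = 2*Y/(261 + 2*g))
(-43677 + A(B(-3), -166))/(360107 + 437359) = (-43677 + 2*(-166)/(261 + 2*(-3)))/(360107 + 437359) = (-43677 + 2*(-166)/(261 - 6))/797466 = (-43677 + 2*(-166)/255)*(1/797466) = (-43677 + 2*(-166)*(1/255))*(1/797466) = (-43677 - 332/255)*(1/797466) = -11137967/255*1/797466 = -11137967/203353830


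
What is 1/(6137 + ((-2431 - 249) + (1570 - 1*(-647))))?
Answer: 1/5674 ≈ 0.00017624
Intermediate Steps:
1/(6137 + ((-2431 - 249) + (1570 - 1*(-647)))) = 1/(6137 + (-2680 + (1570 + 647))) = 1/(6137 + (-2680 + 2217)) = 1/(6137 - 463) = 1/5674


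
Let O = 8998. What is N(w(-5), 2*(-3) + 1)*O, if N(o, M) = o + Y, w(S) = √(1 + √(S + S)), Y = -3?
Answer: -26994 + 8998*√(1 + I*√10) ≈ -13775.0 + 9684.1*I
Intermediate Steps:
w(S) = √(1 + √2*√S) (w(S) = √(1 + √(2*S)) = √(1 + √2*√S))
N(o, M) = -3 + o (N(o, M) = o - 3 = -3 + o)
N(w(-5), 2*(-3) + 1)*O = (-3 + √(1 + √2*√(-5)))*8998 = (-3 + √(1 + √2*(I*√5)))*8998 = (-3 + √(1 + I*√10))*8998 = -26994 + 8998*√(1 + I*√10)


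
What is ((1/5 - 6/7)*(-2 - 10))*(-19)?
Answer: -5244/35 ≈ -149.83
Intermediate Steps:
((1/5 - 6/7)*(-2 - 10))*(-19) = ((1*(⅕) - 6*⅐)*(-12))*(-19) = ((⅕ - 6/7)*(-12))*(-19) = -23/35*(-12)*(-19) = (276/35)*(-19) = -5244/35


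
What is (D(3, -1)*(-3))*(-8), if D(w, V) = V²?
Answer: 24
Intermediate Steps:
(D(3, -1)*(-3))*(-8) = ((-1)²*(-3))*(-8) = (1*(-3))*(-8) = -3*(-8) = 24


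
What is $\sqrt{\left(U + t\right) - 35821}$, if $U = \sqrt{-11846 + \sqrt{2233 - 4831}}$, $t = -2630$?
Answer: $\sqrt{-38451 + \sqrt{-11846 + i \sqrt{2598}}} \approx 0.2775 + 196.09 i$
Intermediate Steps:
$U = \sqrt{-11846 + i \sqrt{2598}}$ ($U = \sqrt{-11846 + \sqrt{-2598}} = \sqrt{-11846 + i \sqrt{2598}} \approx 0.2342 + 108.84 i$)
$\sqrt{\left(U + t\right) - 35821} = \sqrt{\left(\sqrt{-11846 + i \sqrt{2598}} - 2630\right) - 35821} = \sqrt{\left(-2630 + \sqrt{-11846 + i \sqrt{2598}}\right) - 35821} = \sqrt{-38451 + \sqrt{-11846 + i \sqrt{2598}}}$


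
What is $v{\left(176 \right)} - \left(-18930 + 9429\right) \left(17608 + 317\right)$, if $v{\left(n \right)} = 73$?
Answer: $170305498$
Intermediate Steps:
$v{\left(176 \right)} - \left(-18930 + 9429\right) \left(17608 + 317\right) = 73 - \left(-18930 + 9429\right) \left(17608 + 317\right) = 73 - \left(-9501\right) 17925 = 73 - -170305425 = 73 + 170305425 = 170305498$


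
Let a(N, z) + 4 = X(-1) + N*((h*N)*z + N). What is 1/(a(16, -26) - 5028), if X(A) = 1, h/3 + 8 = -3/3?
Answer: 1/174937 ≈ 5.7163e-6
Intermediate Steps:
h = -27 (h = -24 + 3*(-3/3) = -24 + 3*(-3*⅓) = -24 + 3*(-1) = -24 - 3 = -27)
a(N, z) = -3 + N*(N - 27*N*z) (a(N, z) = -4 + (1 + N*((-27*N)*z + N)) = -4 + (1 + N*(-27*N*z + N)) = -4 + (1 + N*(N - 27*N*z)) = -3 + N*(N - 27*N*z))
1/(a(16, -26) - 5028) = 1/((-3 + 16² - 27*(-26)*16²) - 5028) = 1/((-3 + 256 - 27*(-26)*256) - 5028) = 1/((-3 + 256 + 179712) - 5028) = 1/(179965 - 5028) = 1/174937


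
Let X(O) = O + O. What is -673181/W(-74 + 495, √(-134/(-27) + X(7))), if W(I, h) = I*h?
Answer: -2019543*√6/13472 ≈ -367.19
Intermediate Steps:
X(O) = 2*O
-673181/W(-74 + 495, √(-134/(-27) + X(7))) = -673181*1/((-74 + 495)*√(-134/(-27) + 2*7)) = -673181*1/(421*√(-134*(-1/27) + 14)) = -673181*1/(421*√(134/27 + 14)) = -673181*3*√6/13472 = -2019543*√6/13472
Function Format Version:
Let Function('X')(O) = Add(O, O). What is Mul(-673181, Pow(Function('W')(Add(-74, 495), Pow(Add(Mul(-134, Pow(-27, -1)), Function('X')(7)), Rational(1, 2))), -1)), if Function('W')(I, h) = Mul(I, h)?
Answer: Mul(Rational(-2019543, 13472), Pow(6, Rational(1, 2))) ≈ -367.19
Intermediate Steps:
Function('X')(O) = Mul(2, O)
Mul(-673181, Pow(Function('W')(Add(-74, 495), Pow(Add(Mul(-134, Pow(-27, -1)), Function('X')(7)), Rational(1, 2))), -1)) = Mul(-673181, Pow(Mul(Add(-74, 495), Pow(Add(Mul(-134, Pow(-27, -1)), Mul(2, 7)), Rational(1, 2))), -1)) = Mul(-673181, Pow(Mul(421, Pow(Add(Mul(-134, Rational(-1, 27)), 14), Rational(1, 2))), -1)) = Mul(-673181, Pow(Mul(421, Pow(Add(Rational(134, 27), 14), Rational(1, 2))), -1)) = Mul(-673181, Pow(Mul(421, Pow(Rational(512, 27), Rational(1, 2))), -1)) = Mul(-673181, Pow(Mul(421, Mul(Rational(16, 9), Pow(6, Rational(1, 2)))), -1)) = Mul(-673181, Pow(Mul(Rational(6736, 9), Pow(6, Rational(1, 2))), -1)) = Mul(-673181, Mul(Rational(3, 13472), Pow(6, Rational(1, 2)))) = Mul(Rational(-2019543, 13472), Pow(6, Rational(1, 2)))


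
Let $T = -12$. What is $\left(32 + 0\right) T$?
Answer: $-384$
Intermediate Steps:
$\left(32 + 0\right) T = \left(32 + 0\right) \left(-12\right) = 32 \left(-12\right) = -384$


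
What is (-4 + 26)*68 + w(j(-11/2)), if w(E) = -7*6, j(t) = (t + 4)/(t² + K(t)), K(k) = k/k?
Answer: 1454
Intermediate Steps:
K(k) = 1
j(t) = (4 + t)/(1 + t²) (j(t) = (t + 4)/(t² + 1) = (4 + t)/(1 + t²))
w(E) = -42
(-4 + 26)*68 + w(j(-11/2)) = (-4 + 26)*68 - 42 = 22*68 - 42 = 1496 - 42 = 1454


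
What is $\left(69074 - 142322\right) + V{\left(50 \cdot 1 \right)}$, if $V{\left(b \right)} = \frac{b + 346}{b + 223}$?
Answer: $- \frac{6665436}{91} \approx -73247.0$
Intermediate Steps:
$V{\left(b \right)} = \frac{346 + b}{223 + b}$
$\left(69074 - 142322\right) + V{\left(50 \cdot 1 \right)} = \left(69074 - 142322\right) + \frac{346 + 50 \cdot 1}{223 + 50 \cdot 1} = -73248 + \frac{346 + 50}{223 + 50} = -73248 + \frac{1}{273} \cdot 396 = -73248 + \frac{132}{91} = - \frac{6665436}{91}$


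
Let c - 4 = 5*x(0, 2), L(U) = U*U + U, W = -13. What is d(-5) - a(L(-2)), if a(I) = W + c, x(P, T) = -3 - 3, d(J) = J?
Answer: 34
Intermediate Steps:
x(P, T) = -6
L(U) = U + U² (L(U) = U² + U = U + U²)
c = -26 (c = 4 + 5*(-6) = 4 - 30 = -26)
a(I) = -39 (a(I) = -13 - 26 = -39)
d(-5) - a(L(-2)) = -5 - 1*(-39) = -5 + 39 = 34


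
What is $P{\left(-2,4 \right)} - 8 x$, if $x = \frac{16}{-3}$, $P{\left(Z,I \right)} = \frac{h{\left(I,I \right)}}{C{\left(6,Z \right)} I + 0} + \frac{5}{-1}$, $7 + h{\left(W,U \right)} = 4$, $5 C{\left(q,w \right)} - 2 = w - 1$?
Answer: $\frac{497}{12} \approx 41.417$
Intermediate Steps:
$C{\left(q,w \right)} = \frac{1}{5} + \frac{w}{5}$ ($C{\left(q,w \right)} = \frac{2}{5} + \frac{w - 1}{5} = \frac{2}{5} + \frac{-1 + w}{5} = \frac{2}{5} + \left(- \frac{1}{5} + \frac{w}{5}\right) = \frac{1}{5} + \frac{w}{5}$)
$h{\left(W,U \right)} = -3$ ($h{\left(W,U \right)} = -7 + 4 = -3$)
$P{\left(Z,I \right)} = -5 - \frac{3}{I \left(\frac{1}{5} + \frac{Z}{5}\right)}$ ($P{\left(Z,I \right)} = - \frac{3}{\left(\frac{1}{5} + \frac{Z}{5}\right) I + 0} + \frac{5}{-1} = - \frac{3}{I \left(\frac{1}{5} + \frac{Z}{5}\right) + 0} + 5 \left(-1\right) = - \frac{3}{I \left(\frac{1}{5} + \frac{Z}{5}\right)} - 5 = -5 - \frac{3}{I \left(\frac{1}{5} + \frac{Z}{5}\right)}$)
$x = - \frac{16}{3}$ ($x = 16 \left(- \frac{1}{3}\right) = - \frac{16}{3} \approx -5.3333$)
$P{\left(-2,4 \right)} - 8 x = \frac{5 \left(-3 - 4 \left(1 - 2\right)\right)}{4 \left(1 - 2\right)} - - \frac{128}{3} = 5 \cdot \frac{1}{4} \frac{1}{-1} \left(-3 - 4 \left(-1\right)\right) + \frac{128}{3} = 5 \cdot \frac{1}{4} \left(-1\right) \left(-3 + 4\right) + \frac{128}{3} = 5 \cdot \frac{1}{4} \left(-1\right) 1 + \frac{128}{3} = - \frac{5}{4} + \frac{128}{3} = \frac{497}{12}$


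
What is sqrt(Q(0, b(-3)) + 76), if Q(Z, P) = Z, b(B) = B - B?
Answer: 2*sqrt(19) ≈ 8.7178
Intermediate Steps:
b(B) = 0
sqrt(Q(0, b(-3)) + 76) = sqrt(0 + 76) = sqrt(76) = 2*sqrt(19)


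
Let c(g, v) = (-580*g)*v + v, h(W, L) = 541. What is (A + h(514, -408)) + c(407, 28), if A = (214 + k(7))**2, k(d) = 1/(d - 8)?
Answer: -6563742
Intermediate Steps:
c(g, v) = v - 580*g*v (c(g, v) = -580*g*v + v = v - 580*g*v)
k(d) = 1/(-8 + d)
A = 45369 (A = (214 + 1/(-8 + 7))**2 = (214 + 1/(-1))**2 = (214 - 1)**2 = 213**2 = 45369)
(A + h(514, -408)) + c(407, 28) = (45369 + 541) + 28*(1 - 580*407) = 45910 + 28*(1 - 236060) = 45910 + 28*(-236059) = 45910 - 6609652 = -6563742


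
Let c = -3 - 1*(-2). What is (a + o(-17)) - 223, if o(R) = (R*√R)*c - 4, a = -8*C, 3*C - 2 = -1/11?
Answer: -2553/11 + 17*I*√17 ≈ -232.09 + 70.093*I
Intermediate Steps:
C = 7/11 (C = ⅔ + (-1/11)/3 = ⅔ + (-1*1/11)/3 = ⅔ + (⅓)*(-1/11) = ⅔ - 1/33 = 7/11 ≈ 0.63636)
a = -56/11 (a = -8*7/11 = -56/11 ≈ -5.0909)
c = -1 (c = -3 + 2 = -1)
o(R) = -4 - R^(3/2) (o(R) = (R*√R)*(-1) - 4 = R^(3/2)*(-1) - 4 = -R^(3/2) - 4 = -4 - R^(3/2))
(a + o(-17)) - 223 = (-56/11 + (-4 - (-17)^(3/2))) - 223 = (-56/11 + (-4 - (-17)*I*√17)) - 223 = (-56/11 + (-4 + 17*I*√17)) - 223 = (-100/11 + 17*I*√17) - 223 = -2553/11 + 17*I*√17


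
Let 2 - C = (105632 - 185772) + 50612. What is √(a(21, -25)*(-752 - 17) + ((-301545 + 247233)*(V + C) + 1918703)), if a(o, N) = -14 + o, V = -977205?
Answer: 4*√3217002370 ≈ 2.2687e+5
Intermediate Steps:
C = 29530 (C = 2 - ((105632 - 185772) + 50612) = 2 - (-80140 + 50612) = 2 - 1*(-29528) = 2 + 29528 = 29530)
√(a(21, -25)*(-752 - 17) + ((-301545 + 247233)*(V + C) + 1918703)) = √((-14 + 21)*(-752 - 17) + ((-301545 + 247233)*(-977205 + 29530) + 1918703)) = √(7*(-769) + (-54312*(-947675) + 1918703)) = √(-5383 + (51470124600 + 1918703)) = √(-5383 + 51472043303) = √51472037920 = 4*√3217002370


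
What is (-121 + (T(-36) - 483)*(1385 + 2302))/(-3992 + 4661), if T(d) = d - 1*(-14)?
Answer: -1862056/669 ≈ -2783.3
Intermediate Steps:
T(d) = 14 + d (T(d) = d + 14 = 14 + d)
(-121 + (T(-36) - 483)*(1385 + 2302))/(-3992 + 4661) = (-121 + ((14 - 36) - 483)*(1385 + 2302))/(-3992 + 4661) = (-121 + (-22 - 483)*3687)/669 = (-121 - 505*3687)*(1/669) = (-121 - 1861935)*(1/669) = -1862056*1/669 = -1862056/669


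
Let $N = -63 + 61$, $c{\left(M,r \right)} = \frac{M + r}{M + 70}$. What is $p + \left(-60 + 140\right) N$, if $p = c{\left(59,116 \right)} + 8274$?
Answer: $\frac{1046881}{129} \approx 8115.4$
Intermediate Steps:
$c{\left(M,r \right)} = \frac{M + r}{70 + M}$
$N = -2$
$p = \frac{1067521}{129}$ ($p = \frac{59 + 116}{70 + 59} + 8274 = \frac{1}{129} \cdot 175 + 8274 = \frac{175}{129} + 8274 = \frac{1067521}{129} \approx 8275.4$)
$p + \left(-60 + 140\right) N = \frac{1067521}{129} + \left(-60 + 140\right) \left(-2\right) = \frac{1067521}{129} + 80 \left(-2\right) = \frac{1067521}{129} - 160 = \frac{1046881}{129}$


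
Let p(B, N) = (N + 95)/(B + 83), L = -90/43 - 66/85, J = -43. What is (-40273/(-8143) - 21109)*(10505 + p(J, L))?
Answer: -7764438469415277/35014900 ≈ -2.2175e+8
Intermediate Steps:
L = -10488/3655 (L = -90*1/43 - 66*1/85 = -90/43 - 66/85 = -10488/3655 ≈ -2.8695)
p(B, N) = (95 + N)/(83 + B)
(-40273/(-8143) - 21109)*(10505 + p(J, L)) = (-40273/(-8143) - 21109)*(10505 + (95 - 10488/3655)/(83 - 43)) = (-40273*(-1/8143) - 21109)*(10505 + (336737/3655)/40) = (2369/479 - 21109)*(10505 + (1/40)*(336737/3655)) = -10108842*(10505 + 336737/146200)/479 = -10108842/479*1536167737/146200 = -7764438469415277/35014900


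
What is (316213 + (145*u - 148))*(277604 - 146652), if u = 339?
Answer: 47826289440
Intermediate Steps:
(316213 + (145*u - 148))*(277604 - 146652) = (316213 + (145*339 - 148))*(277604 - 146652) = (316213 + (49155 - 148))*130952 = (316213 + 49007)*130952 = 365220*130952 = 47826289440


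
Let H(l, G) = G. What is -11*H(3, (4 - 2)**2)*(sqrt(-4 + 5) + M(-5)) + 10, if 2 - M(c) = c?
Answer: -342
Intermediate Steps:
M(c) = 2 - c
-11*H(3, (4 - 2)**2)*(sqrt(-4 + 5) + M(-5)) + 10 = -11*(4 - 2)**2*(sqrt(-4 + 5) + (2 - 1*(-5))) + 10 = -11*2**2*(sqrt(1) + (2 + 5)) + 10 = -44*(1 + 7) + 10 = -44*8 + 10 = -11*32 + 10 = -352 + 10 = -342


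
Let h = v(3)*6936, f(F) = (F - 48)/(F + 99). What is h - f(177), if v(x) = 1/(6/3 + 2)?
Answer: 159485/92 ≈ 1733.5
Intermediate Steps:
v(x) = ¼ (v(x) = 1/(6*(⅓) + 2) = 1/(2 + 2) = 1/4 = ¼)
f(F) = (-48 + F)/(99 + F)
h = 1734 (h = (¼)*6936 = 1734)
h - f(177) = 1734 - (-48 + 177)/(99 + 177) = 1734 - 129/276 = 1734 - 1*43/92 = 1734 - 43/92 = 159485/92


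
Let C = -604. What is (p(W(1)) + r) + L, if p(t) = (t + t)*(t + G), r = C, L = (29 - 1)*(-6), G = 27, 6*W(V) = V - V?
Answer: -772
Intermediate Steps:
W(V) = 0 (W(V) = (V - V)/6 = (⅙)*0 = 0)
L = -168 (L = 28*(-6) = -168)
r = -604
p(t) = 2*t*(27 + t) (p(t) = (t + t)*(t + 27) = (2*t)*(27 + t) = 2*t*(27 + t))
(p(W(1)) + r) + L = (2*0*(27 + 0) - 604) - 168 = (2*0*27 - 604) - 168 = (0 - 604) - 168 = -604 - 168 = -772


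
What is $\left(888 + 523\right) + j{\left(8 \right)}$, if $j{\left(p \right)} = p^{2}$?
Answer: $1475$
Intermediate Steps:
$\left(888 + 523\right) + j{\left(8 \right)} = \left(888 + 523\right) + 8^{2} = 1411 + 64 = 1475$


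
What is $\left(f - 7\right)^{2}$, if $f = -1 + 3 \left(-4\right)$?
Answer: $400$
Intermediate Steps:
$f = -13$ ($f = -1 - 12 = -13$)
$\left(f - 7\right)^{2} = \left(-13 - 7\right)^{2} = \left(-20\right)^{2} = 400$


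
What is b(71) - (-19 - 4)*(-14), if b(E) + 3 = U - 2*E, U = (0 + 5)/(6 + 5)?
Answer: -5132/11 ≈ -466.55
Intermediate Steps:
U = 5/11 ≈ 0.45455
b(E) = -28/11 - 2*E (b(E) = -3 + (5/11 - 2*E) = -28/11 - 2*E)
b(71) - (-19 - 4)*(-14) = (-28/11 - 2*71) - (-19 - 4)*(-14) = (-28/11 - 142) - (-23)*(-14) = -1590/11 - 1*322 = -1590/11 - 322 = -5132/11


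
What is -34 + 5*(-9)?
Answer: -79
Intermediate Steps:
-34 + 5*(-9) = -34 - 45 = -79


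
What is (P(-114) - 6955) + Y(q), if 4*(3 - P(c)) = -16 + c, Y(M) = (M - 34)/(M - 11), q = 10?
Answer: -13791/2 ≈ -6895.5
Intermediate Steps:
Y(M) = (-34 + M)/(-11 + M)
P(c) = 7 - c/4 (P(c) = 3 - (-16 + c)/4 = 3 + (4 - c/4) = 7 - c/4)
(P(-114) - 6955) + Y(q) = ((7 - 1/4*(-114)) - 6955) + (-34 + 10)/(-11 + 10) = ((7 + 57/2) - 6955) - 24/(-1) = (71/2 - 6955) - 1*(-24) = -13839/2 + 24 = -13791/2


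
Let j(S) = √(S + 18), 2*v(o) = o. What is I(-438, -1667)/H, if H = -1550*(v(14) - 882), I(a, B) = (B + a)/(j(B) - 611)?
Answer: 257231/101710612500 + 421*I*√1649/101710612500 ≈ 2.529e-6 + 1.6808e-7*I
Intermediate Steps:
v(o) = o/2
j(S) = √(18 + S)
I(a, B) = (B + a)/(-611 + √(18 + B)) (I(a, B) = (B + a)/(√(18 + B) - 611) = (B + a)/(-611 + √(18 + B)))
H = 1356250 (H = -1550*((½)*14 - 882) = -1550*(7 - 882) = -1550*(-875) = 1356250)
I(-438, -1667)/H = ((-1667 - 438)/(-611 + √(18 - 1667)))/1356250 = (-2105/(-611 + √(-1649)))*(1/1356250) = (-2105/(-611 + I*√1649))*(1/1356250) = -2105/(-611 + I*√1649)*(1/1356250) = -421/(271250*(-611 + I*√1649))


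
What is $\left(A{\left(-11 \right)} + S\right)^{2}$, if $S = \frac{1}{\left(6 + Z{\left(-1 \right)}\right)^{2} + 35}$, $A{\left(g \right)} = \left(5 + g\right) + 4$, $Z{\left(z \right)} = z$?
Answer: $\frac{14161}{3600} \approx 3.9336$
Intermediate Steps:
$A{\left(g \right)} = 9 + g$
$S = \frac{1}{60}$ ($S = \frac{1}{\left(6 - 1\right)^{2} + 35} = \frac{1}{5^{2} + 35} = \frac{1}{25 + 35} = \frac{1}{60} \approx 0.016667$)
$\left(A{\left(-11 \right)} + S\right)^{2} = \left(\left(9 - 11\right) + \frac{1}{60}\right)^{2} = \left(-2 + \frac{1}{60}\right)^{2} = \left(- \frac{119}{60}\right)^{2} = \frac{14161}{3600}$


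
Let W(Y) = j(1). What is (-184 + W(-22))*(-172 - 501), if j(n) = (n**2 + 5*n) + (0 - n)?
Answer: 120467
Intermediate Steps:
j(n) = n**2 + 4*n (j(n) = (n**2 + 5*n) - n = n**2 + 4*n)
W(Y) = 5 (W(Y) = 1*(4 + 1) = 1*5 = 5)
(-184 + W(-22))*(-172 - 501) = (-184 + 5)*(-172 - 501) = -179*(-673) = 120467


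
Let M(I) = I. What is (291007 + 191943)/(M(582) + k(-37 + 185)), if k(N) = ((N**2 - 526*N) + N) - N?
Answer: -241475/27681 ≈ -8.7235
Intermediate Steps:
k(N) = N**2 - 526*N (k(N) = (N**2 - 525*N) - N = N**2 - 526*N)
(291007 + 191943)/(M(582) + k(-37 + 185)) = (291007 + 191943)/(582 + (-37 + 185)*(-526 + (-37 + 185))) = 482950/(582 + 148*(-526 + 148)) = 482950/(582 + 148*(-378)) = 482950/(582 - 55944) = 482950/(-55362) = 482950*(-1/55362) = -241475/27681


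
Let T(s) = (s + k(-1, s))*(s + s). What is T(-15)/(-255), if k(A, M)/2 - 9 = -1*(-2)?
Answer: 14/17 ≈ 0.82353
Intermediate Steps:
k(A, M) = 22 (k(A, M) = 18 + 2*(-1*(-2)) = 18 + 2*2 = 18 + 4 = 22)
T(s) = 2*s*(22 + s) (T(s) = (s + 22)*(s + s) = (22 + s)*(2*s) = 2*s*(22 + s))
T(-15)/(-255) = (2*(-15)*(22 - 15))/(-255) = (2*(-15)*7)*(-1/255) = -210*(-1/255) = 14/17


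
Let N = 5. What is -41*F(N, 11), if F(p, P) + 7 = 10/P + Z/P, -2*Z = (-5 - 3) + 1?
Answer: 5207/22 ≈ 236.68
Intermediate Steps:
Z = 7/2 (Z = -((-5 - 3) + 1)/2 = -(-8 + 1)/2 = -½*(-7) = 7/2 ≈ 3.5000)
F(p, P) = -7 + 27/(2*P) (F(p, P) = -7 + (10/P + 7/(2*P)) = -7 + 27/(2*P))
-41*F(N, 11) = -41*(-7 + (27/2)/11) = -41*(-7 + (27/2)*(1/11)) = -41*(-7 + 27/22) = -41*(-127/22) = 5207/22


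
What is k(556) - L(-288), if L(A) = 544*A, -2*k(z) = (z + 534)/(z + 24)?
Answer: 18173843/116 ≈ 1.5667e+5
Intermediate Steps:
k(z) = -(534 + z)/(2*(24 + z)) (k(z) = -(z + 534)/(2*(z + 24)) = -(534 + z)/(2*(24 + z)))
k(556) - L(-288) = (-534 - 1*556)/(2*(24 + 556)) - 544*(-288) = (1/2)*(-534 - 556)/580 - 1*(-156672) = (1/2)*(1/580)*(-1090) + 156672 = -109/116 + 156672 = 18173843/116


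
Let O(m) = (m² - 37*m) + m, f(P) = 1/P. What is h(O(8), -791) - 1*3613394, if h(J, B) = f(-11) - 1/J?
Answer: -8903403029/2464 ≈ -3.6134e+6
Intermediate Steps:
O(m) = m² - 36*m
h(J, B) = -1/11 - 1/J (h(J, B) = 1/(-11) - 1/J = -1/11 - 1/J)
h(O(8), -791) - 1*3613394 = (-11 - 8*(-36 + 8))/(11*((8*(-36 + 8)))) - 1*3613394 = (-11 - 8*(-28))/(11*((8*(-28)))) - 3613394 = (1/11)*(-11 - 1*(-224))/(-224) - 3613394 = (1/11)*(-1/224)*(-11 + 224) - 3613394 = (1/11)*(-1/224)*213 - 3613394 = -213/2464 - 3613394 = -8903403029/2464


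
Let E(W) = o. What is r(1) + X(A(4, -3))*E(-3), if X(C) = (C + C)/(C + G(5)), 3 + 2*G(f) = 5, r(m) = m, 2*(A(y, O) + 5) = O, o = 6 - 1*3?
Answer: 89/11 ≈ 8.0909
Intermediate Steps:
o = 3 (o = 6 - 3 = 3)
A(y, O) = -5 + O/2
G(f) = 1 (G(f) = -3/2 + (½)*5 = -3/2 + 5/2 = 1)
E(W) = 3
X(C) = 2*C/(1 + C) (X(C) = (C + C)/(C + 1) = (2*C)/(1 + C) = 2*C/(1 + C))
r(1) + X(A(4, -3))*E(-3) = 1 + (2*(-5 + (½)*(-3))/(1 + (-5 + (½)*(-3))))*3 = 1 + (2*(-5 - 3/2)/(1 + (-5 - 3/2)))*3 = 1 + (2*(-13/2)/(1 - 13/2))*3 = 1 + (2*(-13/2)/(-11/2))*3 = 1 + (2*(-13/2)*(-2/11))*3 = 1 + (26/11)*3 = 1 + 78/11 = 89/11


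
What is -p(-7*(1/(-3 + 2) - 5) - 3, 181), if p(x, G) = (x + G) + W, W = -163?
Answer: -57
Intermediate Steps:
p(x, G) = -163 + G + x (p(x, G) = (x + G) - 163 = (G + x) - 163 = -163 + G + x)
-p(-7*(1/(-3 + 2) - 5) - 3, 181) = -(-163 + 181 + (-7*(1/(-3 + 2) - 5) - 3)) = -(-163 + 181 + (-7*(1/(-1) - 5) - 3)) = -(-163 + 181 + (-7*(-1 - 5) - 3)) = -(-163 + 181 + (-7*(-6) - 3)) = -(-163 + 181 + (42 - 3)) = -(-163 + 181 + 39) = -1*57 = -57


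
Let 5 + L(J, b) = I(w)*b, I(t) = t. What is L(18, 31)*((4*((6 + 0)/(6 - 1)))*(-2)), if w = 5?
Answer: -1440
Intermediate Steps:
L(J, b) = -5 + 5*b
L(18, 31)*((4*((6 + 0)/(6 - 1)))*(-2)) = (-5 + 5*31)*((4*((6 + 0)/(6 - 1)))*(-2)) = (-5 + 155)*((4*(6/5))*(-2)) = 150*((4*(6*(⅕)))*(-2)) = 150*((4*(6/5))*(-2)) = 150*((24/5)*(-2)) = 150*(-48/5) = -1440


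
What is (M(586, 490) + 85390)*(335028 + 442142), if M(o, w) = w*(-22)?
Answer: 57984653700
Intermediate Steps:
M(o, w) = -22*w
(M(586, 490) + 85390)*(335028 + 442142) = (-22*490 + 85390)*(335028 + 442142) = (-10780 + 85390)*777170 = 74610*777170 = 57984653700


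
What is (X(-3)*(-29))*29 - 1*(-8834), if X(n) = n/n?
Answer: 7993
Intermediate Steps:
X(n) = 1
(X(-3)*(-29))*29 - 1*(-8834) = (1*(-29))*29 - 1*(-8834) = -29*29 + 8834 = -841 + 8834 = 7993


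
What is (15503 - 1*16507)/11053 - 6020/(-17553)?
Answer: 48915848/194013309 ≈ 0.25213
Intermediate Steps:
(15503 - 1*16507)/11053 - 6020/(-17553) = (15503 - 16507)*(1/11053) - 6020*(-1/17553) = -1004*1/11053 + 6020/17553 = -1004/11053 + 6020/17553 = 48915848/194013309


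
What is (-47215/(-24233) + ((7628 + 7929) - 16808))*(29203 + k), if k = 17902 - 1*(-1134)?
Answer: -1460110980052/24233 ≈ -6.0253e+7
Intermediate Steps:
k = 19036 (k = 17902 + 1134 = 19036)
(-47215/(-24233) + ((7628 + 7929) - 16808))*(29203 + k) = (-47215/(-24233) + ((7628 + 7929) - 16808))*(29203 + 19036) = (-47215*(-1/24233) + (15557 - 16808))*48239 = (47215/24233 - 1251)*48239 = -30268268/24233*48239 = -1460110980052/24233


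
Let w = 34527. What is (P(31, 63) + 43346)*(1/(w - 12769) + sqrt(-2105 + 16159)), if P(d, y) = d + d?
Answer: 21704/10879 + 43408*sqrt(14054) ≈ 5.1460e+6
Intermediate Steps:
P(d, y) = 2*d
(P(31, 63) + 43346)*(1/(w - 12769) + sqrt(-2105 + 16159)) = (2*31 + 43346)*(1/(34527 - 12769) + sqrt(-2105 + 16159)) = (62 + 43346)*(1/21758 + sqrt(14054)) = 43408*(1/21758 + sqrt(14054)) = 21704/10879 + 43408*sqrt(14054)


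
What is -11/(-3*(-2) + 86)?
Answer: -11/92 ≈ -0.11957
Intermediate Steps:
-11/(-3*(-2) + 86) = -11/(6 + 86) = -11/92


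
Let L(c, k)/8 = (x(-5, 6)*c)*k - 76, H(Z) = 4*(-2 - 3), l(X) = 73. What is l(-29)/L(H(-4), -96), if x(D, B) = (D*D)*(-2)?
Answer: -73/768608 ≈ -9.4977e-5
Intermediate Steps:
x(D, B) = -2*D**2 (x(D, B) = D**2*(-2) = -2*D**2)
H(Z) = -20 (H(Z) = 4*(-5) = -20)
L(c, k) = -608 - 400*c*k (L(c, k) = 8*(((-2*(-5)**2)*c)*k - 76) = 8*(((-2*25)*c)*k - 76) = 8*((-50*c)*k - 76) = 8*(-50*c*k - 76) = 8*(-76 - 50*c*k) = -608 - 400*c*k)
l(-29)/L(H(-4), -96) = 73/(-608 - 400*(-20)*(-96)) = 73/(-608 - 768000) = 73/(-768608) = 73*(-1/768608) = -73/768608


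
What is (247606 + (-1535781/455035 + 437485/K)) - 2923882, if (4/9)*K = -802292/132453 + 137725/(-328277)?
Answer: -346799357049928337872369/128145182204105815 ≈ -2.7063e+6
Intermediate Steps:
K = -281616100309/19325010436 (K = 9*(-802292/132453 + 137725/(-328277))/4 = 9*(-802292*1/132453 + 137725*(-1/328277))/4 = 9*(-802292/132453 - 137725/328277)/4 = (9/4)*(-281616100309/43481273481) = -281616100309/19325010436 ≈ -14.573)
(247606 + (-1535781/455035 + 437485/K)) - 2923882 = (247606 + (-1535781/455035 + 437485/(-281616100309/19325010436))) - 2923882 = (247606 + (-1535781*1/455035 + 437485*(-19325010436/281616100309))) - 2923882 = (247606 + (-1535781/455035 - 8454402190593460/281616100309)) - 2923882 = (247606 - 3847481401452843727429/128145182204105815) - 2923882 = 27882034583376980701461/128145182204105815 - 2923882 = -346799357049928337872369/128145182204105815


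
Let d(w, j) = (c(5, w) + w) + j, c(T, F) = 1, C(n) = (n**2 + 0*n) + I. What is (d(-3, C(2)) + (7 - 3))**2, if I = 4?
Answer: 100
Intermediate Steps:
C(n) = 4 + n**2 (C(n) = (n**2 + 0*n) + 4 = (n**2 + 0) + 4 = n**2 + 4 = 4 + n**2)
d(w, j) = 1 + j + w (d(w, j) = (1 + w) + j = 1 + j + w)
(d(-3, C(2)) + (7 - 3))**2 = ((1 + (4 + 2**2) - 3) + (7 - 3))**2 = ((1 + (4 + 4) - 3) + 4)**2 = ((1 + 8 - 3) + 4)**2 = (6 + 4)**2 = 10**2 = 100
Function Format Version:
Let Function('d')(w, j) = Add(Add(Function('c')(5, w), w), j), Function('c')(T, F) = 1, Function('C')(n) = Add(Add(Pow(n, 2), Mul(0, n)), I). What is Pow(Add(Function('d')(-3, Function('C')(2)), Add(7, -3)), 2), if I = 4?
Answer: 100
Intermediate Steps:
Function('C')(n) = Add(4, Pow(n, 2)) (Function('C')(n) = Add(Add(Pow(n, 2), Mul(0, n)), 4) = Add(Add(Pow(n, 2), 0), 4) = Add(Pow(n, 2), 4) = Add(4, Pow(n, 2)))
Function('d')(w, j) = Add(1, j, w) (Function('d')(w, j) = Add(Add(1, w), j) = Add(1, j, w))
Pow(Add(Function('d')(-3, Function('C')(2)), Add(7, -3)), 2) = Pow(Add(Add(1, Add(4, Pow(2, 2)), -3), Add(7, -3)), 2) = Pow(Add(Add(1, Add(4, 4), -3), 4), 2) = Pow(Add(Add(1, 8, -3), 4), 2) = Pow(Add(6, 4), 2) = Pow(10, 2) = 100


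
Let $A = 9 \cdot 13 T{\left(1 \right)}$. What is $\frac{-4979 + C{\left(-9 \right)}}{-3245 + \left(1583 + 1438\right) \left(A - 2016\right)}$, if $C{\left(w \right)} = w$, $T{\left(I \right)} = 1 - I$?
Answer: $\frac{4988}{6093581} \approx 0.00081857$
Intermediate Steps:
$A = 0$ ($A = 9 \cdot 13 \left(1 - 1\right) = 117 \left(1 - 1\right) = 117 \cdot 0 = 0$)
$\frac{-4979 + C{\left(-9 \right)}}{-3245 + \left(1583 + 1438\right) \left(A - 2016\right)} = \frac{-4979 - 9}{-3245 + \left(1583 + 1438\right) \left(0 - 2016\right)} = - \frac{4988}{-3245 + 3021 \left(-2016\right)} = - \frac{4988}{-3245 - 6090336} = - \frac{4988}{-6093581} = \left(-4988\right) \left(- \frac{1}{6093581}\right) = \frac{4988}{6093581}$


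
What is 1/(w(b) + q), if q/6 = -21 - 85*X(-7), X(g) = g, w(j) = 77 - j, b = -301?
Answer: 1/3822 ≈ 0.00026164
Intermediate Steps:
q = 3444 (q = 6*(-21 - 85*(-7)) = 6*(-21 + 595) = 6*574 = 3444)
1/(w(b) + q) = 1/((77 - 1*(-301)) + 3444) = 1/((77 + 301) + 3444) = 1/(378 + 3444) = 1/3822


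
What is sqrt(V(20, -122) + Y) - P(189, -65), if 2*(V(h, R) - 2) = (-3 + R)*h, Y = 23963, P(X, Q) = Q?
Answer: 65 + sqrt(22715) ≈ 215.71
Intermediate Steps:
V(h, R) = 2 + h*(-3 + R)/2 (V(h, R) = 2 + ((-3 + R)*h)/2 = 2 + (h*(-3 + R))/2 = 2 + h*(-3 + R)/2)
sqrt(V(20, -122) + Y) - P(189, -65) = sqrt((2 - 3/2*20 + (1/2)*(-122)*20) + 23963) - 1*(-65) = sqrt((2 - 30 - 1220) + 23963) + 65 = sqrt(-1248 + 23963) + 65 = sqrt(22715) + 65 = 65 + sqrt(22715)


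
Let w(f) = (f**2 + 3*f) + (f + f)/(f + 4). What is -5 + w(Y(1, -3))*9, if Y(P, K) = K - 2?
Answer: 175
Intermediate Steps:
Y(P, K) = -2 + K
w(f) = f**2 + 3*f + 2*f/(4 + f) (w(f) = (f**2 + 3*f) + (2*f)/(4 + f) = (f**2 + 3*f) + 2*f/(4 + f) = f**2 + 3*f + 2*f/(4 + f))
-5 + w(Y(1, -3))*9 = -5 + ((-2 - 3)*(14 + (-2 - 3)**2 + 7*(-2 - 3))/(4 + (-2 - 3)))*9 = -5 - 5*(14 + (-5)**2 + 7*(-5))/(4 - 5)*9 = -5 - 5*(14 + 25 - 35)/(-1)*9 = -5 - 5*(-1)*4*9 = -5 + 20*9 = -5 + 180 = 175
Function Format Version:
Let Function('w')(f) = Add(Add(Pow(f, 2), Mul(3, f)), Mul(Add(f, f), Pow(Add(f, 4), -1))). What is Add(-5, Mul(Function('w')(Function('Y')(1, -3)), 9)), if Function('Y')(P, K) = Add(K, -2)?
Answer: 175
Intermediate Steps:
Function('Y')(P, K) = Add(-2, K)
Function('w')(f) = Add(Pow(f, 2), Mul(3, f), Mul(2, f, Pow(Add(4, f), -1))) (Function('w')(f) = Add(Add(Pow(f, 2), Mul(3, f)), Mul(Mul(2, f), Pow(Add(4, f), -1))) = Add(Add(Pow(f, 2), Mul(3, f)), Mul(2, f, Pow(Add(4, f), -1))) = Add(Pow(f, 2), Mul(3, f), Mul(2, f, Pow(Add(4, f), -1))))
Add(-5, Mul(Function('w')(Function('Y')(1, -3)), 9)) = Add(-5, Mul(Mul(Add(-2, -3), Pow(Add(4, Add(-2, -3)), -1), Add(14, Pow(Add(-2, -3), 2), Mul(7, Add(-2, -3)))), 9)) = Add(-5, Mul(Mul(-5, Pow(Add(4, -5), -1), Add(14, Pow(-5, 2), Mul(7, -5))), 9)) = Add(-5, Mul(Mul(-5, Pow(-1, -1), Add(14, 25, -35)), 9)) = Add(-5, Mul(Mul(-5, -1, 4), 9)) = Add(-5, Mul(20, 9)) = Add(-5, 180) = 175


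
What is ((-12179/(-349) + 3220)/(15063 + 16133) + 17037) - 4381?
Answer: 12526556453/989764 ≈ 12656.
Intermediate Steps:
((-12179/(-349) + 3220)/(15063 + 16133) + 17037) - 4381 = ((-12179*(-1/349) + 3220)/31196 + 17037) - 4381 = ((12179/349 + 3220)*(1/31196) + 17037) - 4381 = ((1135959/349)*(1/31196) + 17037) - 4381 = (103269/989764 + 17037) - 4381 = 16862712537/989764 - 4381 = 12526556453/989764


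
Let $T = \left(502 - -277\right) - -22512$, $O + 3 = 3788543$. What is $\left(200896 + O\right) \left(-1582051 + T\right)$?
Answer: $-6218573259360$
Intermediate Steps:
$O = 3788540$ ($O = -3 + 3788543 = 3788540$)
$T = 23291$ ($T = \left(502 + 277\right) + 22512 = 779 + 22512 = 23291$)
$\left(200896 + O\right) \left(-1582051 + T\right) = \left(200896 + 3788540\right) \left(-1582051 + 23291\right) = 3989436 \left(-1558760\right) = -6218573259360$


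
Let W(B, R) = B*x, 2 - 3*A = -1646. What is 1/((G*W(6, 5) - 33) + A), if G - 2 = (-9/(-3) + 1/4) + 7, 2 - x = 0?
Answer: 3/1990 ≈ 0.0015075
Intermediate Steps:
A = 1648/3 (A = ⅔ - ⅓*(-1646) = ⅔ + 1646/3 = 1648/3 ≈ 549.33)
x = 2 (x = 2 - 1*0 = 2 + 0 = 2)
W(B, R) = 2*B (W(B, R) = B*2 = 2*B)
G = 49/4 (G = 2 + ((-9/(-3) + 1/4) + 7) = 2 + ((-9*(-⅓) + 1*(¼)) + 7) = 2 + ((3 + ¼) + 7) = 2 + (13/4 + 7) = 2 + 41/4 = 49/4 ≈ 12.250)
1/((G*W(6, 5) - 33) + A) = 1/((49*(2*6)/4 - 33) + 1648/3) = 1/(((49/4)*12 - 33) + 1648/3) = 1/((147 - 33) + 1648/3) = 1/(114 + 1648/3) = 1/(1990/3) = 3/1990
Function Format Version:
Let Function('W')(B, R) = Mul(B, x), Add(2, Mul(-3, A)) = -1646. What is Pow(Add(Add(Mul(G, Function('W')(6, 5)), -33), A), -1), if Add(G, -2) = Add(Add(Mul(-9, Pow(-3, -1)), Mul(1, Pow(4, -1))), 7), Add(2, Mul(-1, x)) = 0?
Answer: Rational(3, 1990) ≈ 0.0015075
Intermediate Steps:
A = Rational(1648, 3) (A = Add(Rational(2, 3), Mul(Rational(-1, 3), -1646)) = Add(Rational(2, 3), Rational(1646, 3)) = Rational(1648, 3) ≈ 549.33)
x = 2 (x = Add(2, Mul(-1, 0)) = Add(2, 0) = 2)
Function('W')(B, R) = Mul(2, B) (Function('W')(B, R) = Mul(B, 2) = Mul(2, B))
G = Rational(49, 4) (G = Add(2, Add(Add(Mul(-9, Pow(-3, -1)), Mul(1, Pow(4, -1))), 7)) = Add(2, Add(Add(Mul(-9, Rational(-1, 3)), Mul(1, Rational(1, 4))), 7)) = Add(2, Add(Add(3, Rational(1, 4)), 7)) = Add(2, Add(Rational(13, 4), 7)) = Add(2, Rational(41, 4)) = Rational(49, 4) ≈ 12.250)
Pow(Add(Add(Mul(G, Function('W')(6, 5)), -33), A), -1) = Pow(Add(Add(Mul(Rational(49, 4), Mul(2, 6)), -33), Rational(1648, 3)), -1) = Pow(Add(Add(Mul(Rational(49, 4), 12), -33), Rational(1648, 3)), -1) = Pow(Add(Add(147, -33), Rational(1648, 3)), -1) = Pow(Add(114, Rational(1648, 3)), -1) = Pow(Rational(1990, 3), -1) = Rational(3, 1990)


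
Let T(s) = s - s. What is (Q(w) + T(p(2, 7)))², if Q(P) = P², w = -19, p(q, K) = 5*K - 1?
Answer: 130321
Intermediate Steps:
p(q, K) = -1 + 5*K
T(s) = 0
(Q(w) + T(p(2, 7)))² = ((-19)² + 0)² = (361 + 0)² = 361² = 130321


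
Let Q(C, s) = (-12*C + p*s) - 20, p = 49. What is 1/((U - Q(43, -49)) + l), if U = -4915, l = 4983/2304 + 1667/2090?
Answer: -802560/1585087807 ≈ -0.00050632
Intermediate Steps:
l = 2375873/802560 (l = 4983*(1/2304) + 1667*(1/2090) = 1661/768 + 1667/2090 = 2375873/802560 ≈ 2.9604)
Q(C, s) = -20 - 12*C + 49*s (Q(C, s) = (-12*C + 49*s) - 20 = -20 - 12*C + 49*s)
1/((U - Q(43, -49)) + l) = 1/((-4915 - (-20 - 12*43 + 49*(-49))) + 2375873/802560) = 1/((-4915 - (-20 - 516 - 2401)) + 2375873/802560) = 1/((-4915 - 1*(-2937)) + 2375873/802560) = 1/((-4915 + 2937) + 2375873/802560) = 1/(-1978 + 2375873/802560) = 1/(-1585087807/802560) = -802560/1585087807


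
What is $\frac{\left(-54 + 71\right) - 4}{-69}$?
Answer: $- \frac{13}{69} \approx -0.18841$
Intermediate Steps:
$\frac{\left(-54 + 71\right) - 4}{-69} = \left(17 - 4\right) \left(- \frac{1}{69}\right) = 13 \left(- \frac{1}{69}\right) = - \frac{13}{69}$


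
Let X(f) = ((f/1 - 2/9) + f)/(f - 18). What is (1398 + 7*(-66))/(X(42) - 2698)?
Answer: -101088/291007 ≈ -0.34737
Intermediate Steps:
X(f) = (-2/9 + 2*f)/(-18 + f) (X(f) = ((f*1 - 2*1/9) + f)/(-18 + f) = ((f - 2/9) + f)/(-18 + f) = ((-2/9 + f) + f)/(-18 + f) = (-2/9 + 2*f)/(-18 + f))
(1398 + 7*(-66))/(X(42) - 2698) = (1398 + 7*(-66))/(2*(-1 + 9*42)/(9*(-18 + 42)) - 2698) = (1398 - 462)/((2/9)*(-1 + 378)/24 - 2698) = 936/((2/9)*(1/24)*377 - 2698) = 936/(377/108 - 2698) = 936/(-291007/108) = 936*(-108/291007) = -101088/291007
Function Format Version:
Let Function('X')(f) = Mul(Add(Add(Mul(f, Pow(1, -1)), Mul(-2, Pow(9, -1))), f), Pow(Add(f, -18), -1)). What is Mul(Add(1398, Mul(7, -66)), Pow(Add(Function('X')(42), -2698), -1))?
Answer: Rational(-101088, 291007) ≈ -0.34737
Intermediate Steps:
Function('X')(f) = Mul(Pow(Add(-18, f), -1), Add(Rational(-2, 9), Mul(2, f))) (Function('X')(f) = Mul(Add(Add(Mul(f, 1), Mul(-2, Rational(1, 9))), f), Pow(Add(-18, f), -1)) = Mul(Add(Add(f, Rational(-2, 9)), f), Pow(Add(-18, f), -1)) = Mul(Add(Add(Rational(-2, 9), f), f), Pow(Add(-18, f), -1)) = Mul(Add(Rational(-2, 9), Mul(2, f)), Pow(Add(-18, f), -1)) = Mul(Pow(Add(-18, f), -1), Add(Rational(-2, 9), Mul(2, f))))
Mul(Add(1398, Mul(7, -66)), Pow(Add(Function('X')(42), -2698), -1)) = Mul(Add(1398, Mul(7, -66)), Pow(Add(Mul(Rational(2, 9), Pow(Add(-18, 42), -1), Add(-1, Mul(9, 42))), -2698), -1)) = Mul(Add(1398, -462), Pow(Add(Mul(Rational(2, 9), Pow(24, -1), Add(-1, 378)), -2698), -1)) = Mul(936, Pow(Add(Mul(Rational(2, 9), Rational(1, 24), 377), -2698), -1)) = Mul(936, Pow(Add(Rational(377, 108), -2698), -1)) = Mul(936, Pow(Rational(-291007, 108), -1)) = Mul(936, Rational(-108, 291007)) = Rational(-101088, 291007)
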